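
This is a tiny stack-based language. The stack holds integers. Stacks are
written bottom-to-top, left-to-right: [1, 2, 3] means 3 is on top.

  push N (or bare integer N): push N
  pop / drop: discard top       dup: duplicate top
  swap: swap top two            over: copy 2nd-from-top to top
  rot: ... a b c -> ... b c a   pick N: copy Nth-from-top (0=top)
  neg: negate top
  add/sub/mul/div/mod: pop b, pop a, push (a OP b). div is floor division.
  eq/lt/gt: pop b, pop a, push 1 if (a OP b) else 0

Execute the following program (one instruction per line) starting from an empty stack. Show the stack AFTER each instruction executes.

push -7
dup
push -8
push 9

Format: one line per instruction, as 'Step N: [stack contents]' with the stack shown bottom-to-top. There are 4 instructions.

Step 1: [-7]
Step 2: [-7, -7]
Step 3: [-7, -7, -8]
Step 4: [-7, -7, -8, 9]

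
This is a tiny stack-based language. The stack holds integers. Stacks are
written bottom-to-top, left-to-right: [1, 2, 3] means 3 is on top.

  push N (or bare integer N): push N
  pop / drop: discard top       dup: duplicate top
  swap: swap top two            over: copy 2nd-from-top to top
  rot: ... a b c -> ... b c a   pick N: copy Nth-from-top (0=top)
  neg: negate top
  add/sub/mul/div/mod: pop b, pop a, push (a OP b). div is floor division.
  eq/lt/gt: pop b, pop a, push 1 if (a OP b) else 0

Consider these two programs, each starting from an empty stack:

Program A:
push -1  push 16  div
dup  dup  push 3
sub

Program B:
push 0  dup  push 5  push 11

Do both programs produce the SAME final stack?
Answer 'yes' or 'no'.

Answer: no

Derivation:
Program A trace:
  After 'push -1': [-1]
  After 'push 16': [-1, 16]
  After 'div': [-1]
  After 'dup': [-1, -1]
  After 'dup': [-1, -1, -1]
  After 'push 3': [-1, -1, -1, 3]
  After 'sub': [-1, -1, -4]
Program A final stack: [-1, -1, -4]

Program B trace:
  After 'push 0': [0]
  After 'dup': [0, 0]
  After 'push 5': [0, 0, 5]
  After 'push 11': [0, 0, 5, 11]
Program B final stack: [0, 0, 5, 11]
Same: no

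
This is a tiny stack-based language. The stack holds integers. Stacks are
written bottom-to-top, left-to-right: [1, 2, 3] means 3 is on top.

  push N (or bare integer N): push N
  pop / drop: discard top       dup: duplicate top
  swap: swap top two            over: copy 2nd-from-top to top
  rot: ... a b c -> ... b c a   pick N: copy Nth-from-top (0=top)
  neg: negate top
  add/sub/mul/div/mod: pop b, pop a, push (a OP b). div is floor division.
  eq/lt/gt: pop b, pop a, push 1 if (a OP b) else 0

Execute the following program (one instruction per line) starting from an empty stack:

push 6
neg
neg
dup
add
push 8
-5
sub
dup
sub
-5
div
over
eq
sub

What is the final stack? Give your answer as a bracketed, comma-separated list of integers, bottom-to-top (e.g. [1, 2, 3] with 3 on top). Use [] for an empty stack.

Answer: [12]

Derivation:
After 'push 6': [6]
After 'neg': [-6]
After 'neg': [6]
After 'dup': [6, 6]
After 'add': [12]
After 'push 8': [12, 8]
After 'push -5': [12, 8, -5]
After 'sub': [12, 13]
After 'dup': [12, 13, 13]
After 'sub': [12, 0]
After 'push -5': [12, 0, -5]
After 'div': [12, 0]
After 'over': [12, 0, 12]
After 'eq': [12, 0]
After 'sub': [12]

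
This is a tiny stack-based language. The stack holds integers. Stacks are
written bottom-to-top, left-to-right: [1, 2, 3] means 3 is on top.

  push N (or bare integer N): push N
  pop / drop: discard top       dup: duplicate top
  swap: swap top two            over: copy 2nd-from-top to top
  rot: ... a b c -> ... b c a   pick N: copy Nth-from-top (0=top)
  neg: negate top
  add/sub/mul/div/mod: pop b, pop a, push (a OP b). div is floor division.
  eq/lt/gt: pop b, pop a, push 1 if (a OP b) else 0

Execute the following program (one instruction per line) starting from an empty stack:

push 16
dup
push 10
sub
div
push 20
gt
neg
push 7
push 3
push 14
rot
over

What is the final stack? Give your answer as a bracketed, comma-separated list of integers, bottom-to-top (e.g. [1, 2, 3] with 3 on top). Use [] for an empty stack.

Answer: [0, 3, 14, 7, 14]

Derivation:
After 'push 16': [16]
After 'dup': [16, 16]
After 'push 10': [16, 16, 10]
After 'sub': [16, 6]
After 'div': [2]
After 'push 20': [2, 20]
After 'gt': [0]
After 'neg': [0]
After 'push 7': [0, 7]
After 'push 3': [0, 7, 3]
After 'push 14': [0, 7, 3, 14]
After 'rot': [0, 3, 14, 7]
After 'over': [0, 3, 14, 7, 14]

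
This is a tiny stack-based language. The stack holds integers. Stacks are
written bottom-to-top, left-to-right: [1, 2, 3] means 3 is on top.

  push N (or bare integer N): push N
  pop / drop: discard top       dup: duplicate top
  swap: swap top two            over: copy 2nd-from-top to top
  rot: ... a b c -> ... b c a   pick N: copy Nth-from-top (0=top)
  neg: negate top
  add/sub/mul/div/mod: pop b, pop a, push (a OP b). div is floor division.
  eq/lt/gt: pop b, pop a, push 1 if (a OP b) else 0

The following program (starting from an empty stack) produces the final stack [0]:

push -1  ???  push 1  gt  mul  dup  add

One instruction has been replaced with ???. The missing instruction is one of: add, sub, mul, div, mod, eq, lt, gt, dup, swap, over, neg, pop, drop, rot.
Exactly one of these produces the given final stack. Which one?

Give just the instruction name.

Stack before ???: [-1]
Stack after ???:  [-1, -1]
The instruction that transforms [-1] -> [-1, -1] is: dup

Answer: dup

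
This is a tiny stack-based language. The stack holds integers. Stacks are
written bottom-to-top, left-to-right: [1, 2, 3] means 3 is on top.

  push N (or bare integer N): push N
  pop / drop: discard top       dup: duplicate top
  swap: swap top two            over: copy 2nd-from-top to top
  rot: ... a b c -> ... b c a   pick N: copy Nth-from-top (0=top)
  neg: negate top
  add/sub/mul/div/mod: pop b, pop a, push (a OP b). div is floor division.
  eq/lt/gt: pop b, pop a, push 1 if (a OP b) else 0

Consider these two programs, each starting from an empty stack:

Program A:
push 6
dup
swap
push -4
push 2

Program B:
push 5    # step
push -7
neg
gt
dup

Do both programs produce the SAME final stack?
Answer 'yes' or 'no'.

Program A trace:
  After 'push 6': [6]
  After 'dup': [6, 6]
  After 'swap': [6, 6]
  After 'push -4': [6, 6, -4]
  After 'push 2': [6, 6, -4, 2]
Program A final stack: [6, 6, -4, 2]

Program B trace:
  After 'push 5': [5]
  After 'push -7': [5, -7]
  After 'neg': [5, 7]
  After 'gt': [0]
  After 'dup': [0, 0]
Program B final stack: [0, 0]
Same: no

Answer: no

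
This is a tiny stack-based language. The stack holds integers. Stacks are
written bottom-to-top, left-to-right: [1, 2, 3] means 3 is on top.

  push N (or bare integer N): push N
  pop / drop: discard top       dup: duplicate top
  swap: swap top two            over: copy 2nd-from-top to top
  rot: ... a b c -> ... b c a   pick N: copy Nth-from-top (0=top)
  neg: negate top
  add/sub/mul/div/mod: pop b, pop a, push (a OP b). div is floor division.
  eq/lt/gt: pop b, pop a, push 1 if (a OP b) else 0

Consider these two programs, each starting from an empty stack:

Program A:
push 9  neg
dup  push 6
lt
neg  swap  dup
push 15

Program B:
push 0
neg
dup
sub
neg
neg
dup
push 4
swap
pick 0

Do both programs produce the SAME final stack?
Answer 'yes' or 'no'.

Program A trace:
  After 'push 9': [9]
  After 'neg': [-9]
  After 'dup': [-9, -9]
  After 'push 6': [-9, -9, 6]
  After 'lt': [-9, 1]
  After 'neg': [-9, -1]
  After 'swap': [-1, -9]
  After 'dup': [-1, -9, -9]
  After 'push 15': [-1, -9, -9, 15]
Program A final stack: [-1, -9, -9, 15]

Program B trace:
  After 'push 0': [0]
  After 'neg': [0]
  After 'dup': [0, 0]
  After 'sub': [0]
  After 'neg': [0]
  After 'neg': [0]
  After 'dup': [0, 0]
  After 'push 4': [0, 0, 4]
  After 'swap': [0, 4, 0]
  After 'pick 0': [0, 4, 0, 0]
Program B final stack: [0, 4, 0, 0]
Same: no

Answer: no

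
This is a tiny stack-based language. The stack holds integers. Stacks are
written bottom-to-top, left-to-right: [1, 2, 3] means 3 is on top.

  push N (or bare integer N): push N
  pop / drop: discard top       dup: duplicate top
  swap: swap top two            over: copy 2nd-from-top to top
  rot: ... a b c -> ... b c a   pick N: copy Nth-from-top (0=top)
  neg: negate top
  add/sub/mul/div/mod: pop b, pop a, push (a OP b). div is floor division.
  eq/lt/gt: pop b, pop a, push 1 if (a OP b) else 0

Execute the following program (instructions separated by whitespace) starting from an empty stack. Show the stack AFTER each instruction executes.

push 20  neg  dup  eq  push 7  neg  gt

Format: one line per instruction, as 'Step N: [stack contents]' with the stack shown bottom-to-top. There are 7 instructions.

Step 1: [20]
Step 2: [-20]
Step 3: [-20, -20]
Step 4: [1]
Step 5: [1, 7]
Step 6: [1, -7]
Step 7: [1]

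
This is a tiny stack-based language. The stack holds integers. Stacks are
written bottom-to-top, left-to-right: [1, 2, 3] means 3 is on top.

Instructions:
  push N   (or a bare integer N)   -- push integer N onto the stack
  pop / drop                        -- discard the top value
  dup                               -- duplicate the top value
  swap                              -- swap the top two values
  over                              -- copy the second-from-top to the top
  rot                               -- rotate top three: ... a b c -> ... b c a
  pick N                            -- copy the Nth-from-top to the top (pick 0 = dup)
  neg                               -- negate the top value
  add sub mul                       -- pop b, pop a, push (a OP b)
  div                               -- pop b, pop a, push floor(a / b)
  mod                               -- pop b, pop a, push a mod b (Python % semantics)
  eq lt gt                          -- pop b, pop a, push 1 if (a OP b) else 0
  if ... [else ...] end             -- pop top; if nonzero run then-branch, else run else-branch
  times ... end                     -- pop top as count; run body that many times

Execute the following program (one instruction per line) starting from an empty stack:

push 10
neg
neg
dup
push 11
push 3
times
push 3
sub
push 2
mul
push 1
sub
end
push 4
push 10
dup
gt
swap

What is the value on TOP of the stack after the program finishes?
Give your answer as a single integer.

After 'push 10': [10]
After 'neg': [-10]
After 'neg': [10]
After 'dup': [10, 10]
After 'push 11': [10, 10, 11]
After 'push 3': [10, 10, 11, 3]
After 'times': [10, 10, 11]
After 'push 3': [10, 10, 11, 3]
After 'sub': [10, 10, 8]
After 'push 2': [10, 10, 8, 2]
  ...
After 'sub': [10, 10, 20]
After 'push 2': [10, 10, 20, 2]
After 'mul': [10, 10, 40]
After 'push 1': [10, 10, 40, 1]
After 'sub': [10, 10, 39]
After 'push 4': [10, 10, 39, 4]
After 'push 10': [10, 10, 39, 4, 10]
After 'dup': [10, 10, 39, 4, 10, 10]
After 'gt': [10, 10, 39, 4, 0]
After 'swap': [10, 10, 39, 0, 4]

Answer: 4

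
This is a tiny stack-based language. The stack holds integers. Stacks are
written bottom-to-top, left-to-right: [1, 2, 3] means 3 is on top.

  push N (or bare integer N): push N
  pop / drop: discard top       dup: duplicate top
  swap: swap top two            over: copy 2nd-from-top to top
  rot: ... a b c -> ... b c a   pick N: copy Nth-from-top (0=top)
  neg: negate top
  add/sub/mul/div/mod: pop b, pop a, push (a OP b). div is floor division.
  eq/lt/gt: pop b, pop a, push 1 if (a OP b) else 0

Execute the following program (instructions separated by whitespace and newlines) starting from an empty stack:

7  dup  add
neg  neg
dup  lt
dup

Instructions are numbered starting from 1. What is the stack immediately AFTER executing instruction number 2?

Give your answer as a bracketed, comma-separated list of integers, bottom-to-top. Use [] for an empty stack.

Step 1 ('7'): [7]
Step 2 ('dup'): [7, 7]

Answer: [7, 7]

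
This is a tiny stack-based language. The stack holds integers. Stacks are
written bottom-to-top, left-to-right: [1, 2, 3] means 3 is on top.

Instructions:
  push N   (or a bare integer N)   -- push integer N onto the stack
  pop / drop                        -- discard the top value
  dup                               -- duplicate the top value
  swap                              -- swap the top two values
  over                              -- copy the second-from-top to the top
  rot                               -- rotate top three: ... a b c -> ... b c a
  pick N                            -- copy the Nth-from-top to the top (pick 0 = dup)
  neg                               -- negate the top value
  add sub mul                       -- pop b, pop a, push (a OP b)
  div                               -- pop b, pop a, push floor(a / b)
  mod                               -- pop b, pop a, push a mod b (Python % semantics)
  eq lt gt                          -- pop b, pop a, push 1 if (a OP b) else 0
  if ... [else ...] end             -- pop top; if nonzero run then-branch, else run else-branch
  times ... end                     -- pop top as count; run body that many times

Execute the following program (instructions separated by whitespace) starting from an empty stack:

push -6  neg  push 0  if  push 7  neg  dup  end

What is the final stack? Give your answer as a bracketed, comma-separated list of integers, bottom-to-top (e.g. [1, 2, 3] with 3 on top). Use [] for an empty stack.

After 'push -6': [-6]
After 'neg': [6]
After 'push 0': [6, 0]
After 'if': [6]

Answer: [6]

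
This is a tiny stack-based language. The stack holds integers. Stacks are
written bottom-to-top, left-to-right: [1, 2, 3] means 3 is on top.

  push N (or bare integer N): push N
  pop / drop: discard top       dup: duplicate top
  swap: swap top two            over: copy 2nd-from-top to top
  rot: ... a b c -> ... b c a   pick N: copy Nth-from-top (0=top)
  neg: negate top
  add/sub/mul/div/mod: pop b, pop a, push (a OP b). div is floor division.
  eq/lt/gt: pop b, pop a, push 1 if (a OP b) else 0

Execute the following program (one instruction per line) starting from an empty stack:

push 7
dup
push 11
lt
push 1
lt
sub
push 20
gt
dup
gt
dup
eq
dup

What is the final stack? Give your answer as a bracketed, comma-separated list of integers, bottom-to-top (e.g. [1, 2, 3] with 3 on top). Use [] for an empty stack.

Answer: [1, 1]

Derivation:
After 'push 7': [7]
After 'dup': [7, 7]
After 'push 11': [7, 7, 11]
After 'lt': [7, 1]
After 'push 1': [7, 1, 1]
After 'lt': [7, 0]
After 'sub': [7]
After 'push 20': [7, 20]
After 'gt': [0]
After 'dup': [0, 0]
After 'gt': [0]
After 'dup': [0, 0]
After 'eq': [1]
After 'dup': [1, 1]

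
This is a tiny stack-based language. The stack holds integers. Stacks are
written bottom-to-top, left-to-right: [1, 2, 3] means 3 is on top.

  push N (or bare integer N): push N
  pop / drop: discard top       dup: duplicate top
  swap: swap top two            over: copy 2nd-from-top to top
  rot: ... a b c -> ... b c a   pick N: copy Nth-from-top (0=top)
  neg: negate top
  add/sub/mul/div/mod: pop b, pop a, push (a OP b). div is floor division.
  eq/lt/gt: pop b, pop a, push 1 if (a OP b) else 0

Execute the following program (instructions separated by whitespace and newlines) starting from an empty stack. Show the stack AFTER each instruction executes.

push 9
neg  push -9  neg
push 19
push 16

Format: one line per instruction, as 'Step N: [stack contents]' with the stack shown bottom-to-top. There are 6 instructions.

Step 1: [9]
Step 2: [-9]
Step 3: [-9, -9]
Step 4: [-9, 9]
Step 5: [-9, 9, 19]
Step 6: [-9, 9, 19, 16]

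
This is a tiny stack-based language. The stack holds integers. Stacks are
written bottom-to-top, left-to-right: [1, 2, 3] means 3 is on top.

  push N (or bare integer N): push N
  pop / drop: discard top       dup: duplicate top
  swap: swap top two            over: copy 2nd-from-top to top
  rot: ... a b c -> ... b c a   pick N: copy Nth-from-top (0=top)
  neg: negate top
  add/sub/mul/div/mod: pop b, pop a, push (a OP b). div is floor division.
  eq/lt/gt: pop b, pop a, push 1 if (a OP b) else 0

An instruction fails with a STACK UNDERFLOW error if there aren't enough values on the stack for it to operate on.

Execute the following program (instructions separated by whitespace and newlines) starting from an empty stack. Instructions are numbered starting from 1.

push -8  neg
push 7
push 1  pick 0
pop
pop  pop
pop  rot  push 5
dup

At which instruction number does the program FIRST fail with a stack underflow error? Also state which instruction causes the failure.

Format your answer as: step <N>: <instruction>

Answer: step 10: rot

Derivation:
Step 1 ('push -8'): stack = [-8], depth = 1
Step 2 ('neg'): stack = [8], depth = 1
Step 3 ('push 7'): stack = [8, 7], depth = 2
Step 4 ('push 1'): stack = [8, 7, 1], depth = 3
Step 5 ('pick 0'): stack = [8, 7, 1, 1], depth = 4
Step 6 ('pop'): stack = [8, 7, 1], depth = 3
Step 7 ('pop'): stack = [8, 7], depth = 2
Step 8 ('pop'): stack = [8], depth = 1
Step 9 ('pop'): stack = [], depth = 0
Step 10 ('rot'): needs 3 value(s) but depth is 0 — STACK UNDERFLOW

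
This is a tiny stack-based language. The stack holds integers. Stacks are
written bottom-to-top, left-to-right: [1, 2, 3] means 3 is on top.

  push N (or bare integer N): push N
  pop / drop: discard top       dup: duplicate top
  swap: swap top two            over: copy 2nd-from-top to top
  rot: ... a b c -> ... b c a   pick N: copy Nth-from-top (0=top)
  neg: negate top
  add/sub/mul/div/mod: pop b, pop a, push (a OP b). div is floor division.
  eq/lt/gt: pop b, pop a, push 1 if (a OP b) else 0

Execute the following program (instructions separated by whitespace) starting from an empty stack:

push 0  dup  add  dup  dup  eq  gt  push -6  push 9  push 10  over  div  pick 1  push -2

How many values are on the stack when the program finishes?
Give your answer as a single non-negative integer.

Answer: 6

Derivation:
After 'push 0': stack = [0] (depth 1)
After 'dup': stack = [0, 0] (depth 2)
After 'add': stack = [0] (depth 1)
After 'dup': stack = [0, 0] (depth 2)
After 'dup': stack = [0, 0, 0] (depth 3)
After 'eq': stack = [0, 1] (depth 2)
After 'gt': stack = [0] (depth 1)
After 'push -6': stack = [0, -6] (depth 2)
After 'push 9': stack = [0, -6, 9] (depth 3)
After 'push 10': stack = [0, -6, 9, 10] (depth 4)
After 'over': stack = [0, -6, 9, 10, 9] (depth 5)
After 'div': stack = [0, -6, 9, 1] (depth 4)
After 'pick 1': stack = [0, -6, 9, 1, 9] (depth 5)
After 'push -2': stack = [0, -6, 9, 1, 9, -2] (depth 6)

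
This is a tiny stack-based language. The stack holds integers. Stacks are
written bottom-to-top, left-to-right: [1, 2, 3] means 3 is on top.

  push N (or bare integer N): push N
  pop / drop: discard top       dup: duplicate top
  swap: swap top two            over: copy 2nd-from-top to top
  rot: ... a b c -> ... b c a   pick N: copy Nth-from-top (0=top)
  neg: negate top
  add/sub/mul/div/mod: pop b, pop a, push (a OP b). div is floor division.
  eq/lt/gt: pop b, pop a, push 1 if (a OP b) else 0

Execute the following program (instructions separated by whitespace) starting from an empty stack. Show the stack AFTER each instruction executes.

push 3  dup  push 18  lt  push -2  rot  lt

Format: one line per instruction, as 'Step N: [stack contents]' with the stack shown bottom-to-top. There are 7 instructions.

Step 1: [3]
Step 2: [3, 3]
Step 3: [3, 3, 18]
Step 4: [3, 1]
Step 5: [3, 1, -2]
Step 6: [1, -2, 3]
Step 7: [1, 1]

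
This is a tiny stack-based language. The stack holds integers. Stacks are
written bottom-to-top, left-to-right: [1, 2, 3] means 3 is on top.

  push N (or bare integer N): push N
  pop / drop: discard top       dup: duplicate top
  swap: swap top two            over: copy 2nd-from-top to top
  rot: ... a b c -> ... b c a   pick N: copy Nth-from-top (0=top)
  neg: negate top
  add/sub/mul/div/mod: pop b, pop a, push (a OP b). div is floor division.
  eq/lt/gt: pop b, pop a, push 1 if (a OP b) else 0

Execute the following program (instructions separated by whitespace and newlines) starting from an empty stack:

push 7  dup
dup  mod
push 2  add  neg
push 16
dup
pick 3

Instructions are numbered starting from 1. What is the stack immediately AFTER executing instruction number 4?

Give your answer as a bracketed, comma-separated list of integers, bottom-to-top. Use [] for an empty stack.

Step 1 ('push 7'): [7]
Step 2 ('dup'): [7, 7]
Step 3 ('dup'): [7, 7, 7]
Step 4 ('mod'): [7, 0]

Answer: [7, 0]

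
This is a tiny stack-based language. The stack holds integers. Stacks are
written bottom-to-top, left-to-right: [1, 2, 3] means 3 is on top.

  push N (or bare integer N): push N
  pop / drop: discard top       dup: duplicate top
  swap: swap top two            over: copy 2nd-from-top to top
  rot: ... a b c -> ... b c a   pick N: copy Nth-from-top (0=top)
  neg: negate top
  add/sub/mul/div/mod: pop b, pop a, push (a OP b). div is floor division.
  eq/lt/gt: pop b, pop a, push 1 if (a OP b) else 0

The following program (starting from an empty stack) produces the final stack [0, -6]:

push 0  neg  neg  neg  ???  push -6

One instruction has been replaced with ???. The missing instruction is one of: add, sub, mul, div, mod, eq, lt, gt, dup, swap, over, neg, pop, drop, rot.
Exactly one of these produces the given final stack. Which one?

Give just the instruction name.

Stack before ???: [0]
Stack after ???:  [0]
The instruction that transforms [0] -> [0] is: neg

Answer: neg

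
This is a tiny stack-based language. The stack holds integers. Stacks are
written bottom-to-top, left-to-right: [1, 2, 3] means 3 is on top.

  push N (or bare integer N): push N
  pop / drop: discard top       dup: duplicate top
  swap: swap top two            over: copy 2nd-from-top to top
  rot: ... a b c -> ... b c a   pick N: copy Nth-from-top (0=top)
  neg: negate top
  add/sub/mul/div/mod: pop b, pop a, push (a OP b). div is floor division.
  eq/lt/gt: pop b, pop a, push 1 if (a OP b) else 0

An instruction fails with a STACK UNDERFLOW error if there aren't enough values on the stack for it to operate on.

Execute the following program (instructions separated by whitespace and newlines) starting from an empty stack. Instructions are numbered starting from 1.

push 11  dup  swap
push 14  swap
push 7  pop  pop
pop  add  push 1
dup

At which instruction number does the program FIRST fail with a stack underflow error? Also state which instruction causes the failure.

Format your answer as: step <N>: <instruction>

Answer: step 10: add

Derivation:
Step 1 ('push 11'): stack = [11], depth = 1
Step 2 ('dup'): stack = [11, 11], depth = 2
Step 3 ('swap'): stack = [11, 11], depth = 2
Step 4 ('push 14'): stack = [11, 11, 14], depth = 3
Step 5 ('swap'): stack = [11, 14, 11], depth = 3
Step 6 ('push 7'): stack = [11, 14, 11, 7], depth = 4
Step 7 ('pop'): stack = [11, 14, 11], depth = 3
Step 8 ('pop'): stack = [11, 14], depth = 2
Step 9 ('pop'): stack = [11], depth = 1
Step 10 ('add'): needs 2 value(s) but depth is 1 — STACK UNDERFLOW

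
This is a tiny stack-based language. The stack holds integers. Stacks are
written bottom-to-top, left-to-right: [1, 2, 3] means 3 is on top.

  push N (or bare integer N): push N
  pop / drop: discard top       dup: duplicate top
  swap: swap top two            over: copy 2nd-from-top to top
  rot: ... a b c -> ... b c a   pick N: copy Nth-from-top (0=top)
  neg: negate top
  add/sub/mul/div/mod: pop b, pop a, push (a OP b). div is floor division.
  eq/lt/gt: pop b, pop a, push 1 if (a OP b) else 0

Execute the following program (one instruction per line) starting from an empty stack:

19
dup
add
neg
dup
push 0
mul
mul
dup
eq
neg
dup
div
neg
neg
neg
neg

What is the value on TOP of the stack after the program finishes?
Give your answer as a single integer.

Answer: 1

Derivation:
After 'push 19': [19]
After 'dup': [19, 19]
After 'add': [38]
After 'neg': [-38]
After 'dup': [-38, -38]
After 'push 0': [-38, -38, 0]
After 'mul': [-38, 0]
After 'mul': [0]
After 'dup': [0, 0]
After 'eq': [1]
After 'neg': [-1]
After 'dup': [-1, -1]
After 'div': [1]
After 'neg': [-1]
After 'neg': [1]
After 'neg': [-1]
After 'neg': [1]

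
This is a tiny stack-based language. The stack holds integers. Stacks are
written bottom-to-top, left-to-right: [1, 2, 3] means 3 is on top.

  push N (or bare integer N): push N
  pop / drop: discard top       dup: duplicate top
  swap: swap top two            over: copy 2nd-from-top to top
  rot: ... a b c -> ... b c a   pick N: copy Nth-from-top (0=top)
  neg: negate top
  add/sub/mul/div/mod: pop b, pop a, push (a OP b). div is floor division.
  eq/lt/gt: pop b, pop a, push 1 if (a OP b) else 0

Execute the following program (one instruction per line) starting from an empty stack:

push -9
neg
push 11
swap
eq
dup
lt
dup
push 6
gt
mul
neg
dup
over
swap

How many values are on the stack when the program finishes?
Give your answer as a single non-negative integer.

Answer: 3

Derivation:
After 'push -9': stack = [-9] (depth 1)
After 'neg': stack = [9] (depth 1)
After 'push 11': stack = [9, 11] (depth 2)
After 'swap': stack = [11, 9] (depth 2)
After 'eq': stack = [0] (depth 1)
After 'dup': stack = [0, 0] (depth 2)
After 'lt': stack = [0] (depth 1)
After 'dup': stack = [0, 0] (depth 2)
After 'push 6': stack = [0, 0, 6] (depth 3)
After 'gt': stack = [0, 0] (depth 2)
After 'mul': stack = [0] (depth 1)
After 'neg': stack = [0] (depth 1)
After 'dup': stack = [0, 0] (depth 2)
After 'over': stack = [0, 0, 0] (depth 3)
After 'swap': stack = [0, 0, 0] (depth 3)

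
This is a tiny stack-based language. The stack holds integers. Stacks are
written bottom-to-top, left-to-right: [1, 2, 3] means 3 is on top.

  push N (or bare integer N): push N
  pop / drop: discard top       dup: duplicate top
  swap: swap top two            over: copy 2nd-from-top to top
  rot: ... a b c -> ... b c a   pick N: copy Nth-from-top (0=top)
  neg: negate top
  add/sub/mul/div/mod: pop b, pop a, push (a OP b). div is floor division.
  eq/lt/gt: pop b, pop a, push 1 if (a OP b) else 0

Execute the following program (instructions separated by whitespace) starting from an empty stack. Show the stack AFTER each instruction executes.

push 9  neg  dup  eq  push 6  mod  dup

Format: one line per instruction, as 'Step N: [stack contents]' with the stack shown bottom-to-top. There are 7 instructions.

Step 1: [9]
Step 2: [-9]
Step 3: [-9, -9]
Step 4: [1]
Step 5: [1, 6]
Step 6: [1]
Step 7: [1, 1]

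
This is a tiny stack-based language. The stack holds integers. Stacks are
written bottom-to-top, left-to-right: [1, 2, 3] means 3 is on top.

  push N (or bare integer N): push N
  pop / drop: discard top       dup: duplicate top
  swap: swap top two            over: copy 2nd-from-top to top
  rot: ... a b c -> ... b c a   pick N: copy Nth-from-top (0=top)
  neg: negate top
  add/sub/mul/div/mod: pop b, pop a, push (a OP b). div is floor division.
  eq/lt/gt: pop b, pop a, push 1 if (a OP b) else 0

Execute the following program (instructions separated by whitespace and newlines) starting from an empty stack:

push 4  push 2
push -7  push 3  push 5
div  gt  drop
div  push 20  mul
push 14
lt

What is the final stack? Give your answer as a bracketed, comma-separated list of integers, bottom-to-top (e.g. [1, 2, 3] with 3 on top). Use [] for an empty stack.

Answer: [0]

Derivation:
After 'push 4': [4]
After 'push 2': [4, 2]
After 'push -7': [4, 2, -7]
After 'push 3': [4, 2, -7, 3]
After 'push 5': [4, 2, -7, 3, 5]
After 'div': [4, 2, -7, 0]
After 'gt': [4, 2, 0]
After 'drop': [4, 2]
After 'div': [2]
After 'push 20': [2, 20]
After 'mul': [40]
After 'push 14': [40, 14]
After 'lt': [0]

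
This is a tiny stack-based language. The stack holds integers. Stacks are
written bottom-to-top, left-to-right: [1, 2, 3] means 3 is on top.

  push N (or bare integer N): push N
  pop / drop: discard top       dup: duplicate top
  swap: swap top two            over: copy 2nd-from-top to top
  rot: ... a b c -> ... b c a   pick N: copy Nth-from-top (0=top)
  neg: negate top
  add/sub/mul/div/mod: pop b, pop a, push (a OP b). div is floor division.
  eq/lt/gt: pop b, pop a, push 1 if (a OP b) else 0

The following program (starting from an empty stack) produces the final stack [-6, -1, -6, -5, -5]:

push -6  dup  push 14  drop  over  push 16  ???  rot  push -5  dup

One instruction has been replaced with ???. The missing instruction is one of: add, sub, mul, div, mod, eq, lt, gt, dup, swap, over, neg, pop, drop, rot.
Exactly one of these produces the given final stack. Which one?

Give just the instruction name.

Stack before ???: [-6, -6, -6, 16]
Stack after ???:  [-6, -6, -1]
The instruction that transforms [-6, -6, -6, 16] -> [-6, -6, -1] is: div

Answer: div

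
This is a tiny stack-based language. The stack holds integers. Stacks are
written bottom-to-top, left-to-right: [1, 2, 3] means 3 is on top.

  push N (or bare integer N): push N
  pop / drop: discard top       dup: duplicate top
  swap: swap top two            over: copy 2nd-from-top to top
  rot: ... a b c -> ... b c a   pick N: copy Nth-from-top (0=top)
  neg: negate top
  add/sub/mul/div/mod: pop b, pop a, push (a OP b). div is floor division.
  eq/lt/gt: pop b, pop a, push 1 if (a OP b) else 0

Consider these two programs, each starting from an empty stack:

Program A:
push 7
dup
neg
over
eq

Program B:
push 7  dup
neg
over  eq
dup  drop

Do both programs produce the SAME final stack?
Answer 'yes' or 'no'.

Program A trace:
  After 'push 7': [7]
  After 'dup': [7, 7]
  After 'neg': [7, -7]
  After 'over': [7, -7, 7]
  After 'eq': [7, 0]
Program A final stack: [7, 0]

Program B trace:
  After 'push 7': [7]
  After 'dup': [7, 7]
  After 'neg': [7, -7]
  After 'over': [7, -7, 7]
  After 'eq': [7, 0]
  After 'dup': [7, 0, 0]
  After 'drop': [7, 0]
Program B final stack: [7, 0]
Same: yes

Answer: yes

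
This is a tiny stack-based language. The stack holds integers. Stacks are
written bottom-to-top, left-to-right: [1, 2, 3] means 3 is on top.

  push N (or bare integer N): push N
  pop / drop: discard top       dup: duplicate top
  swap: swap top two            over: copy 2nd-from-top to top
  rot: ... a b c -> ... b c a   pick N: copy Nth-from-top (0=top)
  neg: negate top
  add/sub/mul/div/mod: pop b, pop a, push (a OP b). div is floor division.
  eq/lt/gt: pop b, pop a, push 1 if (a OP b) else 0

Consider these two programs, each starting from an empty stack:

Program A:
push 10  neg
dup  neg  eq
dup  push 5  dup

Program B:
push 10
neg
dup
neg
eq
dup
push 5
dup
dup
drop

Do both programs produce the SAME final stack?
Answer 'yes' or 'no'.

Program A trace:
  After 'push 10': [10]
  After 'neg': [-10]
  After 'dup': [-10, -10]
  After 'neg': [-10, 10]
  After 'eq': [0]
  After 'dup': [0, 0]
  After 'push 5': [0, 0, 5]
  After 'dup': [0, 0, 5, 5]
Program A final stack: [0, 0, 5, 5]

Program B trace:
  After 'push 10': [10]
  After 'neg': [-10]
  After 'dup': [-10, -10]
  After 'neg': [-10, 10]
  After 'eq': [0]
  After 'dup': [0, 0]
  After 'push 5': [0, 0, 5]
  After 'dup': [0, 0, 5, 5]
  After 'dup': [0, 0, 5, 5, 5]
  After 'drop': [0, 0, 5, 5]
Program B final stack: [0, 0, 5, 5]
Same: yes

Answer: yes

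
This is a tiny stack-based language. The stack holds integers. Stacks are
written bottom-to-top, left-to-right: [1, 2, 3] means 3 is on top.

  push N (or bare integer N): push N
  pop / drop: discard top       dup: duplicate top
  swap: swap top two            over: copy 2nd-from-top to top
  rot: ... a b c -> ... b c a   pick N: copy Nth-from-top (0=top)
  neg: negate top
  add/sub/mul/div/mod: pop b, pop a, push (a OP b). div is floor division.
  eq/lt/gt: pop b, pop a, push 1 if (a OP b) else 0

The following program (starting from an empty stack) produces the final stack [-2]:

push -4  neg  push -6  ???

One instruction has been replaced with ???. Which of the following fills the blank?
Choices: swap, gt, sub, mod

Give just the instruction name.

Stack before ???: [4, -6]
Stack after ???:  [-2]
Checking each choice:
  swap: produces [-6, 4]
  gt: produces [1]
  sub: produces [10]
  mod: MATCH


Answer: mod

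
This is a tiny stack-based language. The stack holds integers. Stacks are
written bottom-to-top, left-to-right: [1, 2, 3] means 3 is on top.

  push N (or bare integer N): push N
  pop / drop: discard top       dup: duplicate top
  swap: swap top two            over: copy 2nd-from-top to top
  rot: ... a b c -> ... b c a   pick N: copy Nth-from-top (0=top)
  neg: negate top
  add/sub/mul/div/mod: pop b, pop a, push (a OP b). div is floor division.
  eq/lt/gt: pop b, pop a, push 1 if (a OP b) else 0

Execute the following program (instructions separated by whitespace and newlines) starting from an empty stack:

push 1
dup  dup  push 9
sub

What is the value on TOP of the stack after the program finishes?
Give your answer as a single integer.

After 'push 1': [1]
After 'dup': [1, 1]
After 'dup': [1, 1, 1]
After 'push 9': [1, 1, 1, 9]
After 'sub': [1, 1, -8]

Answer: -8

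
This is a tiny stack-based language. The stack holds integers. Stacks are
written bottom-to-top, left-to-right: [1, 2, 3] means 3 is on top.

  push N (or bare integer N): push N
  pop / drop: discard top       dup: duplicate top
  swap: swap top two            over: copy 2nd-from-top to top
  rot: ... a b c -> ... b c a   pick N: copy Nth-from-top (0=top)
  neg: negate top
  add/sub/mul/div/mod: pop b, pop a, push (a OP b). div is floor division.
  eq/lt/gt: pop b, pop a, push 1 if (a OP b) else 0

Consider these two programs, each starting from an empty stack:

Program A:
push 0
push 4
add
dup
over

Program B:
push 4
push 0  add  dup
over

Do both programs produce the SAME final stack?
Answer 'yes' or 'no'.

Answer: yes

Derivation:
Program A trace:
  After 'push 0': [0]
  After 'push 4': [0, 4]
  After 'add': [4]
  After 'dup': [4, 4]
  After 'over': [4, 4, 4]
Program A final stack: [4, 4, 4]

Program B trace:
  After 'push 4': [4]
  After 'push 0': [4, 0]
  After 'add': [4]
  After 'dup': [4, 4]
  After 'over': [4, 4, 4]
Program B final stack: [4, 4, 4]
Same: yes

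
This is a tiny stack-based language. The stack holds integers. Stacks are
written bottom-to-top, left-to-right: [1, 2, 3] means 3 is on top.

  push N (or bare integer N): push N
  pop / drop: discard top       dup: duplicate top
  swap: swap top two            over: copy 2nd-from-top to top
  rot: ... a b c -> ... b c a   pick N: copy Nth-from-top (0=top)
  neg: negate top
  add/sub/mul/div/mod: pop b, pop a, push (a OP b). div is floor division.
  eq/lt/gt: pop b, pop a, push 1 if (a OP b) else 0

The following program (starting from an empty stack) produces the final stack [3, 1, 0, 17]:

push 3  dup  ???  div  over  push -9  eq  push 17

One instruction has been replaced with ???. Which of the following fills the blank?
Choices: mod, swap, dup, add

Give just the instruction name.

Stack before ???: [3, 3]
Stack after ???:  [3, 3, 3]
Checking each choice:
  mod: stack underflow (need 2, have 1)
  swap: stack underflow (need 2, have 1)
  dup: MATCH
  add: stack underflow (need 2, have 1)


Answer: dup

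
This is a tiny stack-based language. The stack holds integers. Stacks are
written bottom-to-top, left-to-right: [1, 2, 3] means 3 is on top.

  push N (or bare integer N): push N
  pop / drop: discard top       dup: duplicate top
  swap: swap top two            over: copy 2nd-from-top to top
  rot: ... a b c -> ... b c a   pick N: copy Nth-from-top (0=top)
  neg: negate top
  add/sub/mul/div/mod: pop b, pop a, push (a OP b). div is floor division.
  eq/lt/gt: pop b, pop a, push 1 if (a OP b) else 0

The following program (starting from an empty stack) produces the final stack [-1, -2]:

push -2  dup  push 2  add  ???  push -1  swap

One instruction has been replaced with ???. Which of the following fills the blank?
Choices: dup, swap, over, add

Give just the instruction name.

Stack before ???: [-2, 0]
Stack after ???:  [-2]
Checking each choice:
  dup: produces [-2, 0, -1, 0]
  swap: produces [0, -1, -2]
  over: produces [-2, 0, -1, -2]
  add: MATCH


Answer: add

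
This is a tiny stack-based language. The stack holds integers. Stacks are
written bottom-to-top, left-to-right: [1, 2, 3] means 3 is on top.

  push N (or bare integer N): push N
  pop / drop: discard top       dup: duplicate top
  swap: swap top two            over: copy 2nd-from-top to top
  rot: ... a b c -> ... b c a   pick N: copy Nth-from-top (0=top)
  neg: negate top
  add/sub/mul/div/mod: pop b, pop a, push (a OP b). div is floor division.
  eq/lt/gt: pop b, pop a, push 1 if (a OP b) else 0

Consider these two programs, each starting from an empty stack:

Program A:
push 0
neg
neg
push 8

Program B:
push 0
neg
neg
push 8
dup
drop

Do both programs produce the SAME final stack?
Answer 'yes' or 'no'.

Program A trace:
  After 'push 0': [0]
  After 'neg': [0]
  After 'neg': [0]
  After 'push 8': [0, 8]
Program A final stack: [0, 8]

Program B trace:
  After 'push 0': [0]
  After 'neg': [0]
  After 'neg': [0]
  After 'push 8': [0, 8]
  After 'dup': [0, 8, 8]
  After 'drop': [0, 8]
Program B final stack: [0, 8]
Same: yes

Answer: yes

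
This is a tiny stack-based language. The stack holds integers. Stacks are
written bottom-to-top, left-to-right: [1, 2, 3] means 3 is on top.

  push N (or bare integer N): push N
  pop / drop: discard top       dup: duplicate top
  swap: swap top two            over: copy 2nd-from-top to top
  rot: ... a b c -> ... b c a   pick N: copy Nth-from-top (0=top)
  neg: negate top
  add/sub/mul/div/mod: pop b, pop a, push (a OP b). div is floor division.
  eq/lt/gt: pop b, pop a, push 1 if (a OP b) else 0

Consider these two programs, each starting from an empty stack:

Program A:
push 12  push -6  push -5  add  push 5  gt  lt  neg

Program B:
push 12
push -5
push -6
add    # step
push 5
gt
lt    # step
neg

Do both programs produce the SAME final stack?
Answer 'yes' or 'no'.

Program A trace:
  After 'push 12': [12]
  After 'push -6': [12, -6]
  After 'push -5': [12, -6, -5]
  After 'add': [12, -11]
  After 'push 5': [12, -11, 5]
  After 'gt': [12, 0]
  After 'lt': [0]
  After 'neg': [0]
Program A final stack: [0]

Program B trace:
  After 'push 12': [12]
  After 'push -5': [12, -5]
  After 'push -6': [12, -5, -6]
  After 'add': [12, -11]
  After 'push 5': [12, -11, 5]
  After 'gt': [12, 0]
  After 'lt': [0]
  After 'neg': [0]
Program B final stack: [0]
Same: yes

Answer: yes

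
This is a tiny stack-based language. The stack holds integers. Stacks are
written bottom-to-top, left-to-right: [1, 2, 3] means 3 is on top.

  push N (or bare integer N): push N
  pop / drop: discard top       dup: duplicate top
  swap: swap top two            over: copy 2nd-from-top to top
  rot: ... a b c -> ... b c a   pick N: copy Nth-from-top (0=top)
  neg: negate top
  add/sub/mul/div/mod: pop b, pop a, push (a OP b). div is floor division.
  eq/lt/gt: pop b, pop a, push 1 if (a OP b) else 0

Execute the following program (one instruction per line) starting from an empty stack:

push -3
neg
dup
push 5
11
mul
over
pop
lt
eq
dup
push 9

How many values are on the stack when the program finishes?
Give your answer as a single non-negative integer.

Answer: 3

Derivation:
After 'push -3': stack = [-3] (depth 1)
After 'neg': stack = [3] (depth 1)
After 'dup': stack = [3, 3] (depth 2)
After 'push 5': stack = [3, 3, 5] (depth 3)
After 'push 11': stack = [3, 3, 5, 11] (depth 4)
After 'mul': stack = [3, 3, 55] (depth 3)
After 'over': stack = [3, 3, 55, 3] (depth 4)
After 'pop': stack = [3, 3, 55] (depth 3)
After 'lt': stack = [3, 1] (depth 2)
After 'eq': stack = [0] (depth 1)
After 'dup': stack = [0, 0] (depth 2)
After 'push 9': stack = [0, 0, 9] (depth 3)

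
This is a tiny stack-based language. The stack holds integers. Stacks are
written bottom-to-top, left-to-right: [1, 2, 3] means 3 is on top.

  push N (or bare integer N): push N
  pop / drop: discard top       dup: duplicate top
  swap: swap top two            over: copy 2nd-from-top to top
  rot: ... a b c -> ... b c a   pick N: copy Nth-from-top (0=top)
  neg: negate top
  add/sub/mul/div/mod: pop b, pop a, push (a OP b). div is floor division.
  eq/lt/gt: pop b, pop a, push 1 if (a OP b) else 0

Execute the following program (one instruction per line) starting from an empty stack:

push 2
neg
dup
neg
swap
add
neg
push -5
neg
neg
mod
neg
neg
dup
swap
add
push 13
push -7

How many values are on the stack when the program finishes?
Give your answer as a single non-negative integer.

After 'push 2': stack = [2] (depth 1)
After 'neg': stack = [-2] (depth 1)
After 'dup': stack = [-2, -2] (depth 2)
After 'neg': stack = [-2, 2] (depth 2)
After 'swap': stack = [2, -2] (depth 2)
After 'add': stack = [0] (depth 1)
After 'neg': stack = [0] (depth 1)
After 'push -5': stack = [0, -5] (depth 2)
After 'neg': stack = [0, 5] (depth 2)
After 'neg': stack = [0, -5] (depth 2)
After 'mod': stack = [0] (depth 1)
After 'neg': stack = [0] (depth 1)
After 'neg': stack = [0] (depth 1)
After 'dup': stack = [0, 0] (depth 2)
After 'swap': stack = [0, 0] (depth 2)
After 'add': stack = [0] (depth 1)
After 'push 13': stack = [0, 13] (depth 2)
After 'push -7': stack = [0, 13, -7] (depth 3)

Answer: 3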